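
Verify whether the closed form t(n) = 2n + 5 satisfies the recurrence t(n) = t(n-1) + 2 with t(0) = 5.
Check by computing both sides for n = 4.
From the recurrence with t(0) = 5:
  t(0) = 5, t(1) = 7, t(2) = 9, t(3) = 11, t(4) = 13
  so the recurrence gives t(4) = 13.
From the proposed closed form t(n) = 2n + 5:
  t(4) = 13.
Both sides give 13 at n = 4, and the initial condition(s) match, so the closed form is consistent.

Yes, the closed form is correct.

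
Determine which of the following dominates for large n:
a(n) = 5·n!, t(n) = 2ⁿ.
Comparing growth rates:
Growth-rate hierarchy: log n ≺ any polynomial ≺ any exponential cⁿ (c>1) ≺ n! ≺ nⁿ.
factorial dominates exponential base 2 asymptotically.

a(n) grows faster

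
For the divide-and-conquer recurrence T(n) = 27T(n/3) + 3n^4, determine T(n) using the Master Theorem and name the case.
Master Theorem template: T(n) = a·T(n/b) + f(n).
Here: a=27, b=3, f(n)=3n^4
Compute log_b(a) = log_3(27) = 3.
f(n) = 3n^4 = Ω(n^(3+ε)) with ε = 1, and the regularity condition holds (a·f(n/b) = (a/b^4)·f(n) with a/b^4 = 3^-1 < 1). Case 3: T(n) = Θ(f(n)) = Θ(n^4).

Case 3: T(n) = Θ(n^4)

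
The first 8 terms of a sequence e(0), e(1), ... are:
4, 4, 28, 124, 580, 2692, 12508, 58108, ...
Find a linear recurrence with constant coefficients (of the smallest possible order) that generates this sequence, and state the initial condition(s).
Look for the lowest-order linear relation among consecutive terms.
Observation: e(n) - 4·e(n-1) - (3)·e(n-2) = 0 holds for the shown terms, and no order-1 relation e(n) = α·e(n-1) + β fits.
Check at n=3: 4·28 + (3)·4 = 124. ✓

e(n) = 4e(n-1) + 3e(n-2), e(0) = 4, e(1) = 4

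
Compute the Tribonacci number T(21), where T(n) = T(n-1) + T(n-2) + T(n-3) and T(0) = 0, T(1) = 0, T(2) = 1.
Computing the sequence terms:
0, 0, 1, 1, 2, 4, 7, 13, 24, 44, 81, 149, 274, 504, 927, 1705, 3136, 5768, 10609, 19513, 35890, 66012

66012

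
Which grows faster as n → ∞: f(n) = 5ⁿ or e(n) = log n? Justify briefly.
Comparing growth rates:
Growth-rate hierarchy: log n ≺ any polynomial ≺ any exponential cⁿ (c>1) ≺ n! ≺ nⁿ.
exponential base 5 dominates logarithmic asymptotically.

f(n) grows faster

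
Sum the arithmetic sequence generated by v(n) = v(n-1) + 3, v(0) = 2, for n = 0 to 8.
Computing the sequence terms: 2, 5, 8, 11, 14, 17, 20, 23, 26
Adding these values together:

126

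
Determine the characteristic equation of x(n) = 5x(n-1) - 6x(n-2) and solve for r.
Substitute x(n) = rⁿ and divide through by rⁿ⁻²: r² - 5r + 6 = 0
Factor: (r - 3)(r - 2) = 0, so r = 3, 2.
General solution: x(n) = A·3ⁿ + B·2ⁿ

Characteristic: r² - 5r + 6 = 0, Roots: r = 3, 2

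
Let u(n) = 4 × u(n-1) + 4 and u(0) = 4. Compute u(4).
Computing step by step:
u(0) = 4
u(1) = 4 × 4 + 4 = 20
u(2) = 4 × 20 + 4 = 84
u(3) = 4 × 84 + 4 = 340
u(4) = 4 × 340 + 4 = 1364

1364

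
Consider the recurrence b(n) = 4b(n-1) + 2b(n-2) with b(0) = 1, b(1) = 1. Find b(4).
Computing the sequence terms:
1, 1, 6, 26, 116

116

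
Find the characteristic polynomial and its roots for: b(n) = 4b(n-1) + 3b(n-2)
Substitute b(n) = rⁿ and divide through by rⁿ⁻²: r² - 4r - 3 = 0
Discriminant: 4² + 4·3 = 28, not a perfect square, so by the quadratic formula r = (4 ± √28)/2.
General solution: b(n) = A·r₁ⁿ + B·r₂ⁿ where r₁,r₂ = (4 ± √28)/2

Characteristic: r² - 4r - 3 = 0, Roots: r = (4 ± √28)/2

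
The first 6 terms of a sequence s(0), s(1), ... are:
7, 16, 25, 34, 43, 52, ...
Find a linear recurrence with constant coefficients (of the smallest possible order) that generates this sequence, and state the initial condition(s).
Look for the lowest-order linear relation among consecutive terms.
Observation: consecutive differences are constant (= 9).
Check at n=2: 1·16 + 9 = 25. ✓

s(n) = s(n-1) + 9, s(0) = 7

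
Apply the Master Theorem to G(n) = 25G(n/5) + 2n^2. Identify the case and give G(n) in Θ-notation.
Master Theorem template: G(n) = a·G(n/b) + f(n).
Here: a=25, b=5, f(n)=2n^2
Compute log_b(a) = log_5(25) = 2.
f(n) = 2n^2 = Θ(n^2). Case 2: G(n) = Θ(n^2 log n).

Case 2: G(n) = Θ(n^2 log n)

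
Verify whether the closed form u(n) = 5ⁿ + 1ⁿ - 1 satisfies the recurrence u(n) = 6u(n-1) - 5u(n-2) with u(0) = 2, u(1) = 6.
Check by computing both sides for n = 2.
From the recurrence with u(0) = 2, u(1) = 6:
  u(0) = 2, u(1) = 6, u(2) = 26
  so the recurrence gives u(2) = 26.
From the proposed closed form u(n) = 5ⁿ + 1ⁿ - 1:
  u(2) = 25.
The recurrence gives 26 but the closed form gives 25, so the closed form does not satisfy the recurrence.

No, the closed form is incorrect.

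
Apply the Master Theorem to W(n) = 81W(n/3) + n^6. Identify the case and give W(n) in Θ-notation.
Master Theorem template: W(n) = a·W(n/b) + f(n).
Here: a=81, b=3, f(n)=n^6
Compute log_b(a) = log_3(81) = 4.
f(n) = n^6 = Ω(n^(4+ε)) with ε = 2, and the regularity condition holds (a·f(n/b) = (a/b^6)·f(n) with a/b^6 = 3^-2 < 1). Case 3: W(n) = Θ(f(n)) = Θ(n^6).

Case 3: W(n) = Θ(n^6)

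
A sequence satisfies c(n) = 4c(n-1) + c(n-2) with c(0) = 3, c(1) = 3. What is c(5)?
Computing the sequence terms:
3, 3, 15, 63, 267, 1131

1131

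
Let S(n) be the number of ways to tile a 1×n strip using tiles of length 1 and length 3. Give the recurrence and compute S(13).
Condition on the last tile: it has length 1 (leaving a 1×(n-1) strip) or length 3 (leaving a 1×(n-3) strip), so S(n) = S(n-1) + S(n-3) (order-3 linear recurrence).
For 0 ≤ i < 3 only unit tiles fit, so S(i) = 1.
Iterating the recurrence: S(3) = 2, S(4) = 3, S(5) = 4, S(6) = 6, S(7) = 9, S(8) = 13, S(9) = 19, S(10) = 28, S(11) = 41, S(12) = 60, S(13) = 88.

S(n) = S(n-1) + S(n-3), with S(i) = 1 for 0 ≤ i < 3; S(13) = 88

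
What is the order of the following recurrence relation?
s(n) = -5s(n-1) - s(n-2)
The order is the largest lag k for which s(n-k) appears. Here the deepest term is s(n-2), so the order is 2.

Order 2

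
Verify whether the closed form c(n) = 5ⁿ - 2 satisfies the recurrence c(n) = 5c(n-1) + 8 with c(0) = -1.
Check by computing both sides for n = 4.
From the recurrence with c(0) = -1:
  c(0) = -1, c(1) = 3, c(2) = 23, c(3) = 123, c(4) = 623
  so the recurrence gives c(4) = 623.
From the proposed closed form c(n) = 5ⁿ - 2:
  c(4) = 623.
Both sides give 623 at n = 4, and the initial condition(s) match, so the closed form is consistent.

Yes, the closed form is correct.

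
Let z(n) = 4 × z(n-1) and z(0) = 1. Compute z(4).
Computing step by step:
z(0) = 1
z(1) = 4 × 1 = 4
z(2) = 4 × 4 = 16
z(3) = 4 × 16 = 64
z(4) = 4 × 64 = 256

256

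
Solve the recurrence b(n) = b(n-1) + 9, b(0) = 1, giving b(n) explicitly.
Recurrence: b(n) = b(n-1) + 9, initial: b(0) = 1.
Each step adds 9, so b(n) = b(0) + 9n = 9n + 1.

b(n) = 9n + 1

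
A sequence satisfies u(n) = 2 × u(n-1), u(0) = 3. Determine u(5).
Computing step by step:
u(0) = 3
u(1) = 2 × 3 = 6
u(2) = 2 × 6 = 12
u(3) = 2 × 12 = 24
u(4) = 2 × 24 = 48
u(5) = 2 × 48 = 96

96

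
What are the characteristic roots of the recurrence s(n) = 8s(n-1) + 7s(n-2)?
Substitute s(n) = rⁿ and divide through by rⁿ⁻²: r² - 8r - 7 = 0
Discriminant: 8² + 4·7 = 92, not a perfect square, so by the quadratic formula r = (8 ± √92)/2.
General solution: s(n) = A·r₁ⁿ + B·r₂ⁿ where r₁,r₂ = (8 ± √92)/2

Characteristic: r² - 8r - 7 = 0, Roots: r = (8 ± √92)/2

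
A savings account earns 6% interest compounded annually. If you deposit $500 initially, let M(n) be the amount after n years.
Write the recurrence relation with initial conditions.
Each year the balance grows by 6%, i.e. is multiplied by 1 + 6/100 = 1.06, so M(n) = 1.06 × M(n-1). The initial deposit gives M(0) = 500.
Unrolling gives the closed form M(n) = 500 × (1.06)ⁿ.

M(n) = 1.06 × M(n-1), M(0) = 500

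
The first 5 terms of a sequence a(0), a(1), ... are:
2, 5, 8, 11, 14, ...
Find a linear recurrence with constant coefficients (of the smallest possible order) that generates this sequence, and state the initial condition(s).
Look for the lowest-order linear relation among consecutive terms.
Observation: consecutive differences are constant (= 3).
Check at n=2: 1·5 + 3 = 8. ✓

a(n) = a(n-1) + 3, a(0) = 2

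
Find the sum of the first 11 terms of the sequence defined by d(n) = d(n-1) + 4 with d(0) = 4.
Computing the sequence terms: 4, 8, 12, 16, 20, 24, 28, 32, 36, 40, 44
Adding these values together:

264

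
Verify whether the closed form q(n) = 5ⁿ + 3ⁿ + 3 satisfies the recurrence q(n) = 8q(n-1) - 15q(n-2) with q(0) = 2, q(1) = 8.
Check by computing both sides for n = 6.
From the recurrence with q(0) = 2, q(1) = 8:
  q(0) = 2, q(1) = 8, q(2) = 34, q(3) = 152, q(4) = 706, q(5) = 3368, q(6) = 16354
  so the recurrence gives q(6) = 16354.
From the proposed closed form q(n) = 5ⁿ + 3ⁿ + 3:
  q(6) = 16357.
The recurrence gives 16354 but the closed form gives 16357, so the closed form does not satisfy the recurrence.

No, the closed form is incorrect.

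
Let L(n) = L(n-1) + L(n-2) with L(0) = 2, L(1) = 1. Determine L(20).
Computing the sequence terms:
2, 1, 3, 4, 7, 11, 18, 29, 47, 76, 123, 199, 322, 521, 843, 1364, 2207, 3571, 5778, 9349, 15127

15127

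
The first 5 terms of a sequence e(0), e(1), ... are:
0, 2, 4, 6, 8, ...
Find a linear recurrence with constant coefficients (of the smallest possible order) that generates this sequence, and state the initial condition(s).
Look for the lowest-order linear relation among consecutive terms.
Observation: consecutive differences are constant (= 2).
Check at n=2: 1·2 + 2 = 4. ✓

e(n) = e(n-1) + 2, e(0) = 0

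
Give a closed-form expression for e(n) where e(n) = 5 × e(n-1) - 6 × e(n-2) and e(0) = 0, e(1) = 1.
Recurrence: e(n) = 5 × e(n-1) - 6 × e(n-2), initial: e(0) = 0, e(1) = 1.
Characteristic equation: r² - 5r + 6 = 0, which factors as (r - 3)(r - 2) = 0, so r = 3, 2. General solution e(n) = A·3ⁿ + B·2ⁿ. From e(0) = 0: A + B = 0. From e(1) = 1: 3A + 2B = 1. Solving gives A = 1, B = -1.

e(n) = 3ⁿ - 2ⁿ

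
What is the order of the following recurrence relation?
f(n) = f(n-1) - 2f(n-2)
The order is the largest lag k for which f(n-k) appears. Here the deepest term is f(n-2), so the order is 2.

Order 2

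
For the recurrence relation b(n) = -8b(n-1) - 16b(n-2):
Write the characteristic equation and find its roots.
Substitute b(n) = rⁿ and divide through by rⁿ⁻²: r² + 8r + 16 = 0
Factor: (r + 4)² = 0, so r = -4 (double root).
General solution: b(n) = (A + Bn)·(-4)ⁿ

Characteristic: r² + 8r + 16 = 0, Roots: r = -4 (double root)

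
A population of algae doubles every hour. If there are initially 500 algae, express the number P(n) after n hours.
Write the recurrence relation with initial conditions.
Each hour multiplies the count by 2, so the count after n hours depends only on the count after n-1 hours: P(n) = 2 × P(n-1). The starting count gives P(0) = 500.
Unrolling n times gives the closed form P(n) = 500 × 2ⁿ.

P(n) = 2 × P(n-1), P(0) = 500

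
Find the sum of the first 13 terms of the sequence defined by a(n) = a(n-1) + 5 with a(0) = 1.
Computing the sequence terms: 1, 6, 11, 16, 21, 26, 31, 36, 41, 46, 51, 56, 61
Adding these values together:

403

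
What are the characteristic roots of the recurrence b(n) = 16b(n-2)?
Substitute b(n) = rⁿ and divide through by rⁿ⁻²: r² - 16 = 0
Factor: (r + 4)(r - 4) = 0, so r = -4, 4.
General solution: b(n) = A·(-4)ⁿ + B·4ⁿ

Characteristic: r² - 16 = 0, Roots: r = -4, 4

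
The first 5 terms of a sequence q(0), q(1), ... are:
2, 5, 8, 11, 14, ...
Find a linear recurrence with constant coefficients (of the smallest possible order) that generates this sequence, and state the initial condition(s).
Look for the lowest-order linear relation among consecutive terms.
Observation: consecutive differences are constant (= 3).
Check at n=2: 1·5 + 3 = 8. ✓

q(n) = q(n-1) + 3, q(0) = 2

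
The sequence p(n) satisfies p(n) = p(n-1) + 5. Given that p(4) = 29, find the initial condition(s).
p(4) = p(0) + 4·5, so p(0) = 29 - 20 = 9.

p(0) = 9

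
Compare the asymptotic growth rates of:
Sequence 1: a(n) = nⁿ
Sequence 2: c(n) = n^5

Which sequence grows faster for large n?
Comparing growth rates:
Growth-rate hierarchy: log n ≺ any polynomial ≺ any exponential cⁿ (c>1) ≺ n! ≺ nⁿ.
super-exponential nⁿ dominates polynomial degree 5 asymptotically.

a(n) grows faster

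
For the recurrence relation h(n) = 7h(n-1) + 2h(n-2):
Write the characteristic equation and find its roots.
Substitute h(n) = rⁿ and divide through by rⁿ⁻²: r² - 7r - 2 = 0
Discriminant: 7² + 4·2 = 57, not a perfect square, so by the quadratic formula r = (7 ± √57)/2.
General solution: h(n) = A·r₁ⁿ + B·r₂ⁿ where r₁,r₂ = (7 ± √57)/2

Characteristic: r² - 7r - 2 = 0, Roots: r = (7 ± √57)/2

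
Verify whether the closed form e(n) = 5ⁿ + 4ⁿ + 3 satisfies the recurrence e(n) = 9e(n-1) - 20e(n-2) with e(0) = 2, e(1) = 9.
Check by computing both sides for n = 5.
From the recurrence with e(0) = 2, e(1) = 9:
  e(0) = 2, e(1) = 9, e(2) = 41, e(3) = 189, e(4) = 881, e(5) = 4149
  so the recurrence gives e(5) = 4149.
From the proposed closed form e(n) = 5ⁿ + 4ⁿ + 3:
  e(5) = 4152.
The recurrence gives 4149 but the closed form gives 4152, so the closed form does not satisfy the recurrence.

No, the closed form is incorrect.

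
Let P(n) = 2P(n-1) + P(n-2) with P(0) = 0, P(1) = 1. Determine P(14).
Computing the sequence terms:
0, 1, 2, 5, 12, 29, 70, 169, 408, 985, 2378, 5741, 13860, 33461, 80782

80782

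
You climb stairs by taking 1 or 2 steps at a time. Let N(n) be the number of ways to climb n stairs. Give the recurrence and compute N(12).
Condition on the size of the last step (1 to 2): before it there were n-1, …, n-2 stairs climbed, and these cases are disjoint, so N(n) = N(n-1) + N(n-2) (Fibonacci-type sequence).
Initial conditions by direct count (compositions of i into parts ≤ 2): N(1) = 1; N(2) = 2.
Iterating the recurrence: N(3) = 3, N(4) = 5, N(5) = 8, N(6) = 13, N(7) = 21, N(8) = 34, N(9) = 55, N(10) = 89, N(11) = 144, N(12) = 233.

N(n) = N(n-1) + N(n-2), N(1) = 1, N(2) = 2; N(12) = 233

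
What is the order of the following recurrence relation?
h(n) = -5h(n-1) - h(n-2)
The order is the largest lag k for which h(n-k) appears. Here the deepest term is h(n-2), so the order is 2.

Order 2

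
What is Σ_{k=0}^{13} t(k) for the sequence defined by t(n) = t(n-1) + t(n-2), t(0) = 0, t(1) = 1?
Computing the sequence terms: 0, 1, 1, 2, 3, 5, 8, 13, 21, 34, 55, 89, 144, 233
Adding these values together:

609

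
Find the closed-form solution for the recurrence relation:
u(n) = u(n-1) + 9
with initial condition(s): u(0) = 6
Recurrence: u(n) = u(n-1) + 9, initial: u(0) = 6.
Each step adds 9, so u(n) = u(0) + 9n = 9n + 6.

u(n) = 9n + 6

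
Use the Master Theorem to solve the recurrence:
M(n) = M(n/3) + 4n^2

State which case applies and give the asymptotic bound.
Master Theorem template: M(n) = a·M(n/b) + f(n).
Here: a=1, b=3, f(n)=4n^2
Compute log_b(a) = log_3(1) = 0.
f(n) = 4n^2 = Ω(n^(0+ε)) with ε = 2, and the regularity condition holds (a·f(n/b) = (a/b^2)·f(n) with a/b^2 = 3^-2 < 1). Case 3: M(n) = Θ(f(n)) = Θ(n^2).

Case 3: M(n) = Θ(n^2)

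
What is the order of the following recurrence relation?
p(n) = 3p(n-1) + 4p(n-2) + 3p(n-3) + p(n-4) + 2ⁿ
The order is the largest lag k for which p(n-k) appears. Here the deepest term is p(n-4) (the 2ⁿ term is non-homogeneous and does not affect the order), so the order is 4.

Order 4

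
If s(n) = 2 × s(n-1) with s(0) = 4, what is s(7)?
Computing step by step:
s(0) = 4
s(1) = 2 × 4 = 8
s(2) = 2 × 8 = 16
s(3) = 2 × 16 = 32
s(4) = 2 × 32 = 64
s(5) = 2 × 64 = 128
s(6) = 2 × 128 = 256
s(7) = 2 × 256 = 512

512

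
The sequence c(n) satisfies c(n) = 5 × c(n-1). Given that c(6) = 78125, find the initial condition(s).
In general c(n) = 5ⁿ · c(0). At n = 6: c(0) = c(6) / 5^6 = 78125 / 15625 = 5.

c(0) = 5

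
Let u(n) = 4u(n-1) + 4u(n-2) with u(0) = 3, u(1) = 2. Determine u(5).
Computing the sequence terms:
3, 2, 20, 88, 432, 2080

2080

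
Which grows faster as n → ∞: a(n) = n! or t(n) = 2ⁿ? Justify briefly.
Comparing growth rates:
Growth-rate hierarchy: log n ≺ any polynomial ≺ any exponential cⁿ (c>1) ≺ n! ≺ nⁿ.
factorial dominates exponential base 2 asymptotically.

a(n) grows faster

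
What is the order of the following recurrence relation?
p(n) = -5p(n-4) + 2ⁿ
The order is the largest lag k for which p(n-k) appears. Here the deepest term is p(n-4) (the 2ⁿ term is non-homogeneous and does not affect the order), so the order is 4.

Order 4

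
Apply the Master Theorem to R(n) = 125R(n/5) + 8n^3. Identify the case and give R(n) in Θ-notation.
Master Theorem template: R(n) = a·R(n/b) + f(n).
Here: a=125, b=5, f(n)=8n^3
Compute log_b(a) = log_5(125) = 3.
f(n) = 8n^3 = Θ(n^3). Case 2: R(n) = Θ(n^3 log n).

Case 2: R(n) = Θ(n^3 log n)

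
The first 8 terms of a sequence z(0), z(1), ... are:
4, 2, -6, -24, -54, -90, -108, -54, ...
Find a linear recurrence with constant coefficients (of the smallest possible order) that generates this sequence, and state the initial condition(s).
Look for the lowest-order linear relation among consecutive terms.
Observation: z(n) - 3·z(n-1) - (-3)·z(n-2) = 0 holds for the shown terms, and no order-1 relation z(n) = α·z(n-1) + β fits.
Check at n=3: 3·-6 + (-3)·2 = -24. ✓

z(n) = 3z(n-1) - 3z(n-2), z(0) = 4, z(1) = 2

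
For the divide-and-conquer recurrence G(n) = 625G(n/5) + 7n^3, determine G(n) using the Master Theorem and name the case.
Master Theorem template: G(n) = a·G(n/b) + f(n).
Here: a=625, b=5, f(n)=7n^3
Compute log_b(a) = log_5(625) = 4.
f(n) = 7n^3 = O(n^(4-ε)) with ε = 1. Case 1: G(n) = Θ(n^log_b(a)) = Θ(n^4).

Case 1: G(n) = Θ(n^4)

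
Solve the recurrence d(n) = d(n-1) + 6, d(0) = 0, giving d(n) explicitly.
Recurrence: d(n) = d(n-1) + 6, initial: d(0) = 0.
Each step adds 6, so d(n) = d(0) + 6n = 6n.

d(n) = 6n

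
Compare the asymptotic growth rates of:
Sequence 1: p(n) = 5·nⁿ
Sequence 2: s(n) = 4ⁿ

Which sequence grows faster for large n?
Comparing growth rates:
Growth-rate hierarchy: log n ≺ any polynomial ≺ any exponential cⁿ (c>1) ≺ n! ≺ nⁿ.
super-exponential nⁿ dominates exponential base 4 asymptotically.

p(n) grows faster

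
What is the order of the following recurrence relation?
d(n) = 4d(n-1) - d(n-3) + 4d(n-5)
The order is the largest lag k for which d(n-k) appears. Here the deepest term is d(n-5), so the order is 5.

Order 5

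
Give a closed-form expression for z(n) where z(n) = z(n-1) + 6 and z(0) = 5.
Recurrence: z(n) = z(n-1) + 6, initial: z(0) = 5.
Each step adds 6, so z(n) = z(0) + 6n = 6n + 5.

z(n) = 6n + 5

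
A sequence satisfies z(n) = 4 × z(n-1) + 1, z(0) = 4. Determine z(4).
Computing step by step:
z(0) = 4
z(1) = 4 × 4 + 1 = 17
z(2) = 4 × 17 + 1 = 69
z(3) = 4 × 69 + 1 = 277
z(4) = 4 × 277 + 1 = 1109

1109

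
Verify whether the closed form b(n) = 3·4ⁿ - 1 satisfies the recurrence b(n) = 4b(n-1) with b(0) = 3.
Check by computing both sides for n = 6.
From the recurrence with b(0) = 3:
  b(0) = 3, b(1) = 12, b(2) = 48, b(3) = 192, b(4) = 768, b(5) = 3072, b(6) = 12288
  so the recurrence gives b(6) = 12288.
From the proposed closed form b(n) = 3·4ⁿ - 1:
  b(6) = 12287.
The recurrence gives 12288 but the closed form gives 12287, so the closed form does not satisfy the recurrence.

No, the closed form is incorrect.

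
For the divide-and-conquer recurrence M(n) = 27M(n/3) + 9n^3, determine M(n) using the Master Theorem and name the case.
Master Theorem template: M(n) = a·M(n/b) + f(n).
Here: a=27, b=3, f(n)=9n^3
Compute log_b(a) = log_3(27) = 3.
f(n) = 9n^3 = Θ(n^3). Case 2: M(n) = Θ(n^3 log n).

Case 2: M(n) = Θ(n^3 log n)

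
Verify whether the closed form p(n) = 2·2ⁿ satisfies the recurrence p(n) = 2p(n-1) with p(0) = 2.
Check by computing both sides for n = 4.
From the recurrence with p(0) = 2:
  p(0) = 2, p(1) = 4, p(2) = 8, p(3) = 16, p(4) = 32
  so the recurrence gives p(4) = 32.
From the proposed closed form p(n) = 2·2ⁿ:
  p(4) = 32.
Both sides give 32 at n = 4, and the initial condition(s) match, so the closed form is consistent.

Yes, the closed form is correct.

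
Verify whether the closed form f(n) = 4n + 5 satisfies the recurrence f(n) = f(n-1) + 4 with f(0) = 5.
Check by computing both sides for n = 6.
From the recurrence with f(0) = 5:
  f(0) = 5, f(1) = 9, f(2) = 13, f(3) = 17, f(4) = 21, f(5) = 25, f(6) = 29
  so the recurrence gives f(6) = 29.
From the proposed closed form f(n) = 4n + 5:
  f(6) = 29.
Both sides give 29 at n = 6, and the initial condition(s) match, so the closed form is consistent.

Yes, the closed form is correct.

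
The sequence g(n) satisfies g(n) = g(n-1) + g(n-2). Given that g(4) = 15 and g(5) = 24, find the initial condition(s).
Work backwards using g(k) = g(k+2) - g(k+1):
g(3) = g(5) - g(4) = 24 - 15 = 9
g(2) = g(4) - g(3) = 15 - 9 = 6
g(1) = g(3) - g(2) = 9 - 6 = 3
g(0) = g(2) - g(1) = 6 - 3 = 3

g(0) = 3, g(1) = 3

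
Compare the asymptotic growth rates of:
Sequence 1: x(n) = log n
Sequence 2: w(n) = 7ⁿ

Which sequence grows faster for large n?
Comparing growth rates:
Growth-rate hierarchy: log n ≺ any polynomial ≺ any exponential cⁿ (c>1) ≺ n! ≺ nⁿ.
exponential base 7 dominates logarithmic asymptotically.

w(n) grows faster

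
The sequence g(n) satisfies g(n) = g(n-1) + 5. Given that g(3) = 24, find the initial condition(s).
g(3) = g(0) + 3·5, so g(0) = 24 - 15 = 9.

g(0) = 9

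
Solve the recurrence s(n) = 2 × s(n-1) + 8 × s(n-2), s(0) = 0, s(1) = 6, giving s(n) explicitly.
Recurrence: s(n) = 2 × s(n-1) + 8 × s(n-2), initial: s(0) = 0, s(1) = 6.
Characteristic equation: r² - 2r - 8 = 0, which factors as (r - 4)(r + 2) = 0, so r = 4, -2. General solution s(n) = A·4ⁿ + B·(-2)ⁿ. From s(0) = 0: A + B = 0. From s(1) = 6: 4A - 2B = 6. Solving gives A = 1, B = -1.

s(n) = 4ⁿ - (-2)ⁿ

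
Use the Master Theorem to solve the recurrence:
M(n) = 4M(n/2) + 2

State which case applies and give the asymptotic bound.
Master Theorem template: M(n) = a·M(n/b) + f(n).
Here: a=4, b=2, f(n)=2
Compute log_b(a) = log_2(4) = 2.
f(n) = 2 = O(n^(2-ε)) with ε = 2. Case 1: M(n) = Θ(n^log_b(a)) = Θ(n^2).

Case 1: M(n) = Θ(n^2)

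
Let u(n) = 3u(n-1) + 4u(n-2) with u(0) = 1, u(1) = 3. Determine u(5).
Computing the sequence terms:
1, 3, 13, 51, 205, 819

819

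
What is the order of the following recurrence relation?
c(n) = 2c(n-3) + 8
The order is the largest lag k for which c(n-k) appears. Here the deepest term is c(n-3) (the 8 term is non-homogeneous and does not affect the order), so the order is 3.

Order 3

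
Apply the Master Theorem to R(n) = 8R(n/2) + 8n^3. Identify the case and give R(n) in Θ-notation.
Master Theorem template: R(n) = a·R(n/b) + f(n).
Here: a=8, b=2, f(n)=8n^3
Compute log_b(a) = log_2(8) = 3.
f(n) = 8n^3 = Θ(n^3). Case 2: R(n) = Θ(n^3 log n).

Case 2: R(n) = Θ(n^3 log n)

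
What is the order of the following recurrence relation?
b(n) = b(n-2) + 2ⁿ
The order is the largest lag k for which b(n-k) appears. Here the deepest term is b(n-2) (the 2ⁿ term is non-homogeneous and does not affect the order), so the order is 2.

Order 2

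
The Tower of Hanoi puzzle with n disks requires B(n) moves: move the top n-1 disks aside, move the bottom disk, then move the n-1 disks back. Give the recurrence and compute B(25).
Moving n disks = move the top n-1 disks aside (B(n-1) moves) + move the largest disk (1 move) + move the n-1 disks back on top (B(n-1) moves), so B(n) = 2B(n-1) + 1, with B(1) = 1 (a single disk takes one move).
First terms: 1, 3, 7, 15, 31, 63, … — each is one less than a power of 2. Indeed B(n) + 1 = 2(B(n-1) + 1) with B(1) + 1 = 2, so B(n) + 1 = 2ⁿ and B(n) = 2ⁿ - 1.
Hence B(25) = 2^25 - 1 = 33554432 - 1 = 33554431.

B(n) = 2B(n-1) + 1, B(1) = 1; B(25) = 33554431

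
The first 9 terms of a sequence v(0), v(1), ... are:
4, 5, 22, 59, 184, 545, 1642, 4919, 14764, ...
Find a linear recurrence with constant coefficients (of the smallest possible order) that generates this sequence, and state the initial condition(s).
Look for the lowest-order linear relation among consecutive terms.
Observation: v(n) - 2·v(n-1) - (3)·v(n-2) = 0 holds for the shown terms, and no order-1 relation v(n) = α·v(n-1) + β fits.
Check at n=3: 2·22 + (3)·5 = 59. ✓

v(n) = 2v(n-1) + 3v(n-2), v(0) = 4, v(1) = 5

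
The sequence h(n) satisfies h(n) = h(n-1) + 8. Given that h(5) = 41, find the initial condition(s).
h(5) = h(0) + 5·8, so h(0) = 41 - 40 = 1.

h(0) = 1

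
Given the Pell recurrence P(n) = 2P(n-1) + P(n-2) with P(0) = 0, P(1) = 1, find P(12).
Computing the sequence terms:
0, 1, 2, 5, 12, 29, 70, 169, 408, 985, 2378, 5741, 13860

13860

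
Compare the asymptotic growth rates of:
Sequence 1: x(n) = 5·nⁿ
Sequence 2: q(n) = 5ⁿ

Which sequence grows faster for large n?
Comparing growth rates:
Growth-rate hierarchy: log n ≺ any polynomial ≺ any exponential cⁿ (c>1) ≺ n! ≺ nⁿ.
super-exponential nⁿ dominates exponential base 5 asymptotically.

x(n) grows faster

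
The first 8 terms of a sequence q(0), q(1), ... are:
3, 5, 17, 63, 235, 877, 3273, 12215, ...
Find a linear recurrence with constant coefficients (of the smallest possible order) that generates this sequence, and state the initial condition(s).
Look for the lowest-order linear relation among consecutive terms.
Observation: q(n) - 4·q(n-1) - (-1)·q(n-2) = 0 holds for the shown terms, and no order-1 relation q(n) = α·q(n-1) + β fits.
Check at n=3: 4·17 + (-1)·5 = 63. ✓

q(n) = 4q(n-1) - q(n-2), q(0) = 3, q(1) = 5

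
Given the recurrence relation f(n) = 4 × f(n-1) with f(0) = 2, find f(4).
Computing step by step:
f(0) = 2
f(1) = 4 × 2 = 8
f(2) = 4 × 8 = 32
f(3) = 4 × 32 = 128
f(4) = 4 × 128 = 512

512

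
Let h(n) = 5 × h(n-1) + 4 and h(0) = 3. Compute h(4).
Computing step by step:
h(0) = 3
h(1) = 5 × 3 + 4 = 19
h(2) = 5 × 19 + 4 = 99
h(3) = 5 × 99 + 4 = 499
h(4) = 5 × 499 + 4 = 2499

2499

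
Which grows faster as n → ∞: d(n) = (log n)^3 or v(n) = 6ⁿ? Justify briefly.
Comparing growth rates:
Growth-rate hierarchy: log n ≺ any polynomial ≺ any exponential cⁿ (c>1) ≺ n! ≺ nⁿ.
exponential base 6 dominates polylogarithmic (log n)^3 asymptotically.

v(n) grows faster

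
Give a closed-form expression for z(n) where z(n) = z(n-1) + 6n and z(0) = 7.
Recurrence: z(n) = z(n-1) + 6n, initial: z(0) = 7.
Telescoping: z(n) = z(0) + 6·Σᵢ₌₁ⁿ i = 7 + 6·n(n+1)/2.

z(n) = 6·n(n+1)/2 + 7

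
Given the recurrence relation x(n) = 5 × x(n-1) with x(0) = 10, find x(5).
Computing step by step:
x(0) = 10
x(1) = 5 × 10 = 50
x(2) = 5 × 50 = 250
x(3) = 5 × 250 = 1250
x(4) = 5 × 1250 = 6250
x(5) = 5 × 6250 = 31250

31250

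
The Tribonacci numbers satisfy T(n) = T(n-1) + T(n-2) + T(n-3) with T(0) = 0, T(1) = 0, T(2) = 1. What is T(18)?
Computing the sequence terms:
0, 0, 1, 1, 2, 4, 7, 13, 24, 44, 81, 149, 274, 504, 927, 1705, 3136, 5768, 10609

10609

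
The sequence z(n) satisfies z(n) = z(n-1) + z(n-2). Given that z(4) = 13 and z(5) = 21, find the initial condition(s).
Work backwards using z(k) = z(k+2) - z(k+1):
z(3) = z(5) - z(4) = 21 - 13 = 8
z(2) = z(4) - z(3) = 13 - 8 = 5
z(1) = z(3) - z(2) = 8 - 5 = 3
z(0) = z(2) - z(1) = 5 - 3 = 2

z(0) = 2, z(1) = 3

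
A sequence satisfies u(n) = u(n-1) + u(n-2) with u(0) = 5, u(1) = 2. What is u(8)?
Computing the sequence terms:
5, 2, 7, 9, 16, 25, 41, 66, 107

107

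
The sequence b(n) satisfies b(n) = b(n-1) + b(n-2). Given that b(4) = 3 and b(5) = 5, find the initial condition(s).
Work backwards using b(k) = b(k+2) - b(k+1):
b(3) = b(5) - b(4) = 5 - 3 = 2
b(2) = b(4) - b(3) = 3 - 2 = 1
b(1) = b(3) - b(2) = 2 - 1 = 1
b(0) = b(2) - b(1) = 1 - 1 = 0

b(0) = 0, b(1) = 1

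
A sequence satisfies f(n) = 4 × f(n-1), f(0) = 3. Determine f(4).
Computing step by step:
f(0) = 3
f(1) = 4 × 3 = 12
f(2) = 4 × 12 = 48
f(3) = 4 × 48 = 192
f(4) = 4 × 192 = 768

768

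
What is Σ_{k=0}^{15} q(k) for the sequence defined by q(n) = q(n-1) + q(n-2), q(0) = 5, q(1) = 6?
Computing the sequence terms: 5, 6, 11, 17, 28, 45, 73, 118, 191, 309, 500, 809, 1309, 2118, 3427, 5545
Adding these values together:

14511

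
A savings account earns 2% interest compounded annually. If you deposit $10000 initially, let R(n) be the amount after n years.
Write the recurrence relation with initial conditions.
Each year the balance grows by 2%, i.e. is multiplied by 1 + 2/100 = 1.02, so R(n) = 1.02 × R(n-1). The initial deposit gives R(0) = 10000.
Unrolling gives the closed form R(n) = 10000 × (1.02)ⁿ.

R(n) = 1.02 × R(n-1), R(0) = 10000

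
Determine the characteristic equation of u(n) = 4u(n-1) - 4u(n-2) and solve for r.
Substitute u(n) = rⁿ and divide through by rⁿ⁻²: r² - 4r + 4 = 0
Factor: (r - 2)² = 0, so r = 2 (double root).
General solution: u(n) = (A + Bn)·2ⁿ

Characteristic: r² - 4r + 4 = 0, Roots: r = 2 (double root)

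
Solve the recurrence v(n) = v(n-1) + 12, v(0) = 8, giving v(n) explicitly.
Recurrence: v(n) = v(n-1) + 12, initial: v(0) = 8.
Each step adds 12, so v(n) = v(0) + 12n = 12n + 8.

v(n) = 12n + 8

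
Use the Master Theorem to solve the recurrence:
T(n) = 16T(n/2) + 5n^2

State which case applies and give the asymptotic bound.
Master Theorem template: T(n) = a·T(n/b) + f(n).
Here: a=16, b=2, f(n)=5n^2
Compute log_b(a) = log_2(16) = 4.
f(n) = 5n^2 = O(n^(4-ε)) with ε = 2. Case 1: T(n) = Θ(n^log_b(a)) = Θ(n^4).

Case 1: T(n) = Θ(n^4)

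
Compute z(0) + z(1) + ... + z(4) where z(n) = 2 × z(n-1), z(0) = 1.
Computing the sequence terms: 1, 2, 4, 8, 16
Adding these values together:

31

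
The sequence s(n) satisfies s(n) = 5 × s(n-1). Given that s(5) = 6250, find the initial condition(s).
In general s(n) = 5ⁿ · s(0). At n = 5: s(0) = s(5) / 5^5 = 6250 / 3125 = 2.

s(0) = 2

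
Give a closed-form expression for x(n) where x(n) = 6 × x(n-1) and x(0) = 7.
Recurrence: x(n) = 6 × x(n-1), initial: x(0) = 7.
Each term is 6 times the previous, so this is geometric with ratio 6. After n steps: x(n) = x(0)·6ⁿ = 7·6ⁿ.

x(n) = 7·6ⁿ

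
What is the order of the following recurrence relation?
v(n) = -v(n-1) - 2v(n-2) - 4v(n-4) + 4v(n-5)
The order is the largest lag k for which v(n-k) appears. Here the deepest term is v(n-5), so the order is 5.

Order 5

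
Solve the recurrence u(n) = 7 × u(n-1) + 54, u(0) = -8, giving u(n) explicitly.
Recurrence: u(n) = 7 × u(n-1) + 54, initial: u(0) = -8.
Try u(n) = A·7ⁿ + C. Substituting: A·7ⁿ + C = 7(A·7ⁿ⁻¹ + C) + 54 = A·7ⁿ + 7C + 54, so C = 7C + 54, giving C = -9. Then u(0) = A - 9 = -8 gives A = 1.

u(n) = 7ⁿ - 9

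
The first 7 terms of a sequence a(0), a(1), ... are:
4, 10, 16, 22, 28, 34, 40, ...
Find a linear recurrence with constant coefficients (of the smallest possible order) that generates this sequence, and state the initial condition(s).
Look for the lowest-order linear relation among consecutive terms.
Observation: consecutive differences are constant (= 6).
Check at n=2: 1·10 + 6 = 16. ✓

a(n) = a(n-1) + 6, a(0) = 4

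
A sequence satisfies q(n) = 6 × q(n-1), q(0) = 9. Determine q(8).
Computing step by step:
q(0) = 9
q(1) = 6 × 9 = 54
q(2) = 6 × 54 = 324
q(3) = 6 × 324 = 1944
q(4) = 6 × 1944 = 11664
q(5) = 6 × 11664 = 69984
q(6) = 6 × 69984 = 419904
q(7) = 6 × 419904 = 2519424
q(8) = 6 × 2519424 = 15116544

15116544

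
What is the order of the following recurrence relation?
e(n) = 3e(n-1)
The order is the largest lag k for which e(n-k) appears. Here the deepest term is e(n-1), so the order is 1.

Order 1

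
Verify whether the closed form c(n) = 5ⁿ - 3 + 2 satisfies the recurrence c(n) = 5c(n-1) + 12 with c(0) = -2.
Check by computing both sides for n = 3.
From the recurrence with c(0) = -2:
  c(0) = -2, c(1) = 2, c(2) = 22, c(3) = 122
  so the recurrence gives c(3) = 122.
From the proposed closed form c(n) = 5ⁿ - 3 + 2:
  c(3) = 124.
The recurrence gives 122 but the closed form gives 124, so the closed form does not satisfy the recurrence.

No, the closed form is incorrect.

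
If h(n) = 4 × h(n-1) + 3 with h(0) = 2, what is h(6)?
Computing step by step:
h(0) = 2
h(1) = 4 × 2 + 3 = 11
h(2) = 4 × 11 + 3 = 47
h(3) = 4 × 47 + 3 = 191
h(4) = 4 × 191 + 3 = 767
h(5) = 4 × 767 + 3 = 3071
h(6) = 4 × 3071 + 3 = 12287

12287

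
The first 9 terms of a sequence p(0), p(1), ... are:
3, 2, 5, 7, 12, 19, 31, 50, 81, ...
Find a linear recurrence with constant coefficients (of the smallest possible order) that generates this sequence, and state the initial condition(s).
Look for the lowest-order linear relation among consecutive terms.
Observation: p(n) - 1·p(n-1) - (1)·p(n-2) = 0 holds for the shown terms, and no order-1 relation p(n) = α·p(n-1) + β fits.
Check at n=3: 1·5 + (1)·2 = 7. ✓

p(n) = p(n-1) + p(n-2), p(0) = 3, p(1) = 2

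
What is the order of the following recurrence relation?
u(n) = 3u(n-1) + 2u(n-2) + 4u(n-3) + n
The order is the largest lag k for which u(n-k) appears. Here the deepest term is u(n-3) (the n term is non-homogeneous and does not affect the order), so the order is 3.

Order 3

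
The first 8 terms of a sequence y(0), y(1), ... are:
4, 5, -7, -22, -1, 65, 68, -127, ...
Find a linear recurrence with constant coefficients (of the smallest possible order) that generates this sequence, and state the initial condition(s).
Look for the lowest-order linear relation among consecutive terms.
Observation: y(n) - 1·y(n-1) - (-3)·y(n-2) = 0 holds for the shown terms, and no order-1 relation y(n) = α·y(n-1) + β fits.
Check at n=3: 1·-7 + (-3)·5 = -22. ✓

y(n) = y(n-1) - 3y(n-2), y(0) = 4, y(1) = 5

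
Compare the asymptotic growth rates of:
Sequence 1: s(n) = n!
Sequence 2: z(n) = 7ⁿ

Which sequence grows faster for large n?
Comparing growth rates:
Growth-rate hierarchy: log n ≺ any polynomial ≺ any exponential cⁿ (c>1) ≺ n! ≺ nⁿ.
factorial dominates exponential base 7 asymptotically.

s(n) grows faster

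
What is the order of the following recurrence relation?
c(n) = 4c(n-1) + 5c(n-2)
The order is the largest lag k for which c(n-k) appears. Here the deepest term is c(n-2), so the order is 2.

Order 2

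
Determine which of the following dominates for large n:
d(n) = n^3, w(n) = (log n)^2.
Comparing growth rates:
Growth-rate hierarchy: log n ≺ any polynomial ≺ any exponential cⁿ (c>1) ≺ n! ≺ nⁿ.
polynomial degree 3 dominates polylogarithmic (log n)^2 asymptotically.

d(n) grows faster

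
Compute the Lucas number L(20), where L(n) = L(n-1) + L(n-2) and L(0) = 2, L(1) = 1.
Computing the sequence terms:
2, 1, 3, 4, 7, 11, 18, 29, 47, 76, 123, 199, 322, 521, 843, 1364, 2207, 3571, 5778, 9349, 15127

15127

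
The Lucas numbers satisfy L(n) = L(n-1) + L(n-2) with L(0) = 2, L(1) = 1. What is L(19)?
Computing the sequence terms:
2, 1, 3, 4, 7, 11, 18, 29, 47, 76, 123, 199, 322, 521, 843, 1364, 2207, 3571, 5778, 9349

9349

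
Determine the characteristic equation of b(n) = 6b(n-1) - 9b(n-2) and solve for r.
Substitute b(n) = rⁿ and divide through by rⁿ⁻²: r² - 6r + 9 = 0
Factor: (r - 3)² = 0, so r = 3 (double root).
General solution: b(n) = (A + Bn)·3ⁿ

Characteristic: r² - 6r + 9 = 0, Roots: r = 3 (double root)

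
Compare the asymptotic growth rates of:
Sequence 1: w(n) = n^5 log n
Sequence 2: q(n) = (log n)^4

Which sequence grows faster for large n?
Comparing growth rates:
Growth-rate hierarchy: log n ≺ any polynomial ≺ any exponential cⁿ (c>1) ≺ n! ≺ nⁿ.
polynomial degree 5 (with log factor) dominates polylogarithmic (log n)^4 asymptotically.

w(n) grows faster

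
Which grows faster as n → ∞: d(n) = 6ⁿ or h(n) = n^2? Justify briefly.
Comparing growth rates:
Growth-rate hierarchy: log n ≺ any polynomial ≺ any exponential cⁿ (c>1) ≺ n! ≺ nⁿ.
exponential base 6 dominates polynomial degree 2 asymptotically.

d(n) grows faster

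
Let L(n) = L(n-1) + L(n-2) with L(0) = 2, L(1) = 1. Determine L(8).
Computing the sequence terms:
2, 1, 3, 4, 7, 11, 18, 29, 47

47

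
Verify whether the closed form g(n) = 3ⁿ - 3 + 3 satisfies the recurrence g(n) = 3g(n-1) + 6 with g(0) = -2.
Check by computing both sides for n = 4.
From the recurrence with g(0) = -2:
  g(0) = -2, g(1) = 0, g(2) = 6, g(3) = 24, g(4) = 78
  so the recurrence gives g(4) = 78.
From the proposed closed form g(n) = 3ⁿ - 3 + 3:
  g(4) = 81.
The recurrence gives 78 but the closed form gives 81, so the closed form does not satisfy the recurrence.

No, the closed form is incorrect.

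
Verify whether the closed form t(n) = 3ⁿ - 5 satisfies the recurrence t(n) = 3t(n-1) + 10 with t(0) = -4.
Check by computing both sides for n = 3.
From the recurrence with t(0) = -4:
  t(0) = -4, t(1) = -2, t(2) = 4, t(3) = 22
  so the recurrence gives t(3) = 22.
From the proposed closed form t(n) = 3ⁿ - 5:
  t(3) = 22.
Both sides give 22 at n = 3, and the initial condition(s) match, so the closed form is consistent.

Yes, the closed form is correct.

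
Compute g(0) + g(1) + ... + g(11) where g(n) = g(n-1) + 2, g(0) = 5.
Computing the sequence terms: 5, 7, 9, 11, 13, 15, 17, 19, 21, 23, 25, 27
Adding these values together:

192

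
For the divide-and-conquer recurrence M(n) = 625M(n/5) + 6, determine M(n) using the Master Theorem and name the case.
Master Theorem template: M(n) = a·M(n/b) + f(n).
Here: a=625, b=5, f(n)=6
Compute log_b(a) = log_5(625) = 4.
f(n) = 6 = O(n^(4-ε)) with ε = 4. Case 1: M(n) = Θ(n^log_b(a)) = Θ(n^4).

Case 1: M(n) = Θ(n^4)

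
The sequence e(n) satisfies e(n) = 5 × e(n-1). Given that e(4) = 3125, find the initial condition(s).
In general e(n) = 5ⁿ · e(0). At n = 4: e(0) = e(4) / 5^4 = 3125 / 625 = 5.

e(0) = 5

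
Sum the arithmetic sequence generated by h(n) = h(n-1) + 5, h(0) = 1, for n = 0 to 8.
Computing the sequence terms: 1, 6, 11, 16, 21, 26, 31, 36, 41
Adding these values together:

189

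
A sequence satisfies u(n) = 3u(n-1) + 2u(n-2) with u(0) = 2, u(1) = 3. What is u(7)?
Computing the sequence terms:
2, 3, 13, 45, 161, 573, 2041, 7269

7269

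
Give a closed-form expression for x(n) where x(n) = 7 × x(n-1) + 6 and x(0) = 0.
Recurrence: x(n) = 7 × x(n-1) + 6, initial: x(0) = 0.
Try x(n) = A·7ⁿ + C. Substituting: A·7ⁿ + C = 7(A·7ⁿ⁻¹ + C) + 6 = A·7ⁿ + 7C + 6, so C = 7C + 6, giving C = -1. Then x(0) = A - 1 = 0 gives A = 1.

x(n) = 7ⁿ - 1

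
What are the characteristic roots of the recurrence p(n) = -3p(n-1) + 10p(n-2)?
Substitute p(n) = rⁿ and divide through by rⁿ⁻²: r² + 3r - 10 = 0
Factor: (r - 2)(r + 5) = 0, so r = 2, -5.
General solution: p(n) = A·2ⁿ + B·(-5)ⁿ

Characteristic: r² + 3r - 10 = 0, Roots: r = 2, -5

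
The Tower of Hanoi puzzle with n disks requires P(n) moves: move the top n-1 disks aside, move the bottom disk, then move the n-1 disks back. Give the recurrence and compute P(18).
Moving n disks = move the top n-1 disks aside (P(n-1) moves) + move the largest disk (1 move) + move the n-1 disks back on top (P(n-1) moves), so P(n) = 2P(n-1) + 1, with P(1) = 1 (a single disk takes one move).
First terms: 1, 3, 7, 15, 31, 63, … — each is one less than a power of 2. Indeed P(n) + 1 = 2(P(n-1) + 1) with P(1) + 1 = 2, so P(n) + 1 = 2ⁿ and P(n) = 2ⁿ - 1.
Hence P(18) = 2^18 - 1 = 262144 - 1 = 262143.

P(n) = 2P(n-1) + 1, P(1) = 1; P(18) = 262143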